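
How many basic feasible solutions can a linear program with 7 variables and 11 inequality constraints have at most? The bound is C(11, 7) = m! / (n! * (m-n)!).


Each vertex corresponds to some choice of n active constraints out of m, so the number of vertices is at most C(m, n) = m! / (n!(m-n)!).
m = 11, n = 7
Numerator: 11 * 10 * 9 * 8 * 7 * 6 * 5
Denominator: 7! = 5040
C(11, 7) = 330


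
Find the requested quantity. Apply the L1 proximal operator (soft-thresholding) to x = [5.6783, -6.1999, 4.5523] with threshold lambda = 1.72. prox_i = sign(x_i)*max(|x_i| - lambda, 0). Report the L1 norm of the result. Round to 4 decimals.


Soft-thresholding with lambda = 1.72:
prox(5.6783) = sign(5.6783)*max(|5.6783| - 1.72, 0) = 3.9583
prox(-6.1999) = sign(-6.1999)*max(|-6.1999| - 1.72, 0) = -4.4799
prox(4.5523) = sign(4.5523)*max(|4.5523| - 1.72, 0) = 2.8323
prox(x) = [3.9583, -4.4799, 2.8323]
||prox(x)||_1 = 3.9583 + 4.4799 + 2.8323 = 11.2705


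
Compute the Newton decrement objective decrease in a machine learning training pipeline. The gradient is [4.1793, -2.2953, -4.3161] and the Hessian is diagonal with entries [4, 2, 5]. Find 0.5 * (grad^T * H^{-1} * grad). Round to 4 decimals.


Step 1: H is diagonal, so H^(-1) * g = [1.0448, -1.1477, -0.8632].
Step 2: g^T H^(-1) g = sum_i g_i^2 / H_ii
  = (4.1793)^2/4 + (-2.2953)^2/2 + (-4.3161)^2/5
  = 4.3666 + 2.6342 + 3.7257 = 10.7266
Step 3: Objective decrease = 0.5 * g^T H^(-1) g = 5.3633


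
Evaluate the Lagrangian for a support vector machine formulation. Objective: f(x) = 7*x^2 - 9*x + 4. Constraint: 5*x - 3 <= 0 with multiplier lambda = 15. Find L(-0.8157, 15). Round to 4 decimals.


Step 1: Evaluate f(x).
f(-0.8157) = 7*(-0.8157)^2 - 9*(-0.8157) + 4 = 15.9989
Step 2: Evaluate g(x).
g(-0.8157) = 5*-0.8157 - 3 = -7.0785
Step 3: Compute Lagrangian.
L = 15.9989 + 15*-7.0785 = -90.1786


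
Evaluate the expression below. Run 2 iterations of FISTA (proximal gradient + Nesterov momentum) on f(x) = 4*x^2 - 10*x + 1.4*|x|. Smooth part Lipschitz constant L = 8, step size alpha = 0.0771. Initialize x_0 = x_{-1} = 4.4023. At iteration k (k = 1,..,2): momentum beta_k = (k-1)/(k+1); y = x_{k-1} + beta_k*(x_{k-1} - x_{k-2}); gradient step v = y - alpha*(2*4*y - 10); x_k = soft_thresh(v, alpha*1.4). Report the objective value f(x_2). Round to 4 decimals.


FISTA on f(x) = 4*x^2 - 10*x + 1.4*|x|
L = 8, alpha = 0.0771
Iteration 1: beta = 0.0, y = 4.4023 + 0.0*(4.4023 - 4.4023) = 4.4023
  grad(y) = 25.2184, v = y - alpha*grad = 2.458
  prox(v) = soft_thresh(2.458, 0.1079) = 2.35
Iteration 2: beta = 0.3333, y = 2.35 + 0.3333*(2.35 - 4.4023) = 1.6659
  grad(y) = 3.3274, v = y - alpha*grad = 1.4094
  prox(v) = soft_thresh(1.4094, 0.1079) = 1.3014
f(x_2) = 4*1.3014^2 - 10*1.3014 + 1.4*|1.3014| = -4.4174


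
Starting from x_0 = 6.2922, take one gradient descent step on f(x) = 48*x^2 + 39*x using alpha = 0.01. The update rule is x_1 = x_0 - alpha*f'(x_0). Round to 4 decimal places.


We compute the gradient at x_0 and apply the update.
f'(x) = 96*x + 39
f'(6.2922) = 96*6.2922 + 39 = 643.0512
x_1 = 6.2922 - 0.01*643.0512 = -0.1383


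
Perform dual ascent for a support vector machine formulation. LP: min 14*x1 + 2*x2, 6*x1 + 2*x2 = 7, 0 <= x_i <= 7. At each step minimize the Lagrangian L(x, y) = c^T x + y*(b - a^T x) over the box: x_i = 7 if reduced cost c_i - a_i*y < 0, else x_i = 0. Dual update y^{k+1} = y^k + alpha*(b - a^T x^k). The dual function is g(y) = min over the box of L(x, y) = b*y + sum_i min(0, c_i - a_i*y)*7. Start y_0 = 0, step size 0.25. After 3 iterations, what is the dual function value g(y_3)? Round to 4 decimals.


Dual ascent for LP: min 14*x1 + 2*x2, 6*x1 + 2*x2 = 7, 0 <= x_i <= 7
Step 1: y^k = 0.0, reduced costs: (14.0, 2.0)
  x^k = (0.0, 0.0), subgradient = b - a^T x = 7.0
  y^{k+1} = 0.0 + 0.25*7.0 = 1.75
Step 2: y^k = 1.75, reduced costs: (3.5, -1.5)
  x^k = (0.0, 7.0), subgradient = b - a^T x = -7.0
  y^{k+1} = 1.75 + 0.25*-7.0 = 0.0
Step 3: y^k = 0.0, reduced costs: (14.0, 2.0)
  x^k = (0.0, 0.0), subgradient = b - a^T x = 7.0
  y^{k+1} = 0.0 + 0.25*7.0 = 1.75
Dual objective at y_3 = 1.75: reduced costs (3.5, -1.5), box minimizer x = (0.0, 7.0)
g(y_3) = b*y + (c1 - a1*y)*x1 + (c2 - a2*y)*x2 = 7*1.75 + 3.5*0.0 + (-1.5)*7.0 = 12.25 + 0.0 - 10.5 = 1.75


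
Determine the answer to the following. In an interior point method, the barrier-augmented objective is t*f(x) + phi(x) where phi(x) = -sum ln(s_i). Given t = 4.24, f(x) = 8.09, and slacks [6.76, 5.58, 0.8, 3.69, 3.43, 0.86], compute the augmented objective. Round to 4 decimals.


Step 1: Compute log-barrier.
ln values: [1.911, 1.7192, -0.2231, 1.3056, 1.2326, -0.1508]
phi = -(1.911 + 1.7192 - 0.2231 + 1.3056 + 1.2326 - 0.1508) = -5.7944
Step 2: Compute augmented objective.
t*f(x) = 4.24*8.09 = 34.3016
Total = 34.3016 - 5.7944 = 28.5072


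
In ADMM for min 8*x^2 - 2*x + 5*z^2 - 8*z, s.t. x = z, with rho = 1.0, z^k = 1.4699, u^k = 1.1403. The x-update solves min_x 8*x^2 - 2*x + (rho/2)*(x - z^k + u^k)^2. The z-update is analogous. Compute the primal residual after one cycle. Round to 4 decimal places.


ADMM iteration with rho = 1.0, z^k = 1.4699, u^k = 1.1403
Step 1: x-update.
Minimize 8*x^2 - 2*x + (1.0/2)*(x - 1.4699 + 1.1403)^2
FOC: (2*8 + 1.0)*x = 2 + 1.0*(1.4699 - 1.1403)
x^{k+1} = 0.137
Step 2: z-update.
Minimize 5*z^2 - 8*z + (1.0/2)*(0.137 - z + 1.1403)^2
FOC: (2*5 + 1.0)*z = 8 + 1.0*(0.137 + 1.1403)
z^{k+1} = 0.8434
Step 3: u-update.
u^{k+1} = 1.1403 + 0.137 - 0.8434 = 0.4339
Step 4: Primal residual = |0.137 - 0.8434| = 0.7064


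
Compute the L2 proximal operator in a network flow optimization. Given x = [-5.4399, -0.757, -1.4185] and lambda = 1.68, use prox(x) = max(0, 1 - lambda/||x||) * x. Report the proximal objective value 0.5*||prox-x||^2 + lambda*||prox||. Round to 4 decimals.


Step 1: Compute ||x||.
||x|| = 5.6725
Step 2: Compute scaling factor.
scale = max(0, 1 - 1.68/5.6725) = 0.7038
Step 3: prox(x) = [-3.8288, -0.5328, -0.9984]
||prox(x)|| = 3.9925
Step 4: Proximal objective.
0.5*||prox-x||^2 = 1.4112
lambda*||prox|| = 6.7074
Total = 8.1187


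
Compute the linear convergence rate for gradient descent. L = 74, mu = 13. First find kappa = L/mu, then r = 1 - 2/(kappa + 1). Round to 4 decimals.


Step 1: Compute the condition number.
kappa = L/mu = 74/13 = 5.6923
Step 2: Compute the convergence rate.
r = 1 - 2/(kappa + 1) = 1 - 2*mu/(L + mu) = (L - mu)/(L + mu) = 61/87 = 0.7011


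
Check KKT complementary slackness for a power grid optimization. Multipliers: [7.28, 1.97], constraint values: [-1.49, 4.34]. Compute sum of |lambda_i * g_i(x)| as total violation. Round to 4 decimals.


KKT complementary slackness check:
lambda_1 * g_1 = 7.28 * -1.49 = -10.8472
lambda_2 * g_2 = 1.97 * 4.34 = 8.5498
Total violation = 10.8472 + 8.5498 = 19.397


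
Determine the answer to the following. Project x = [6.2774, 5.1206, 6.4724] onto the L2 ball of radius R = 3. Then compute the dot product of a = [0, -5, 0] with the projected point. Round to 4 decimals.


Step 1: Compute ||x|| (intermediates to 6 decimals).
||x|| = sqrt(6.2774^2 + 5.1206^2 + 6.4724^2) = 10.369101
Step 2: Project.
Since ||x|| > R, scale = R/||x|| = 3/10.369101 = 0.289321, proj(x) = scale * x
proj(x) = [1.816184, 1.481497, 1.872601]
Step 3: Dot product.
a^T * proj(x) = 0*1.816184 - 5*1.481497 + 0*1.872601 = -7.4075


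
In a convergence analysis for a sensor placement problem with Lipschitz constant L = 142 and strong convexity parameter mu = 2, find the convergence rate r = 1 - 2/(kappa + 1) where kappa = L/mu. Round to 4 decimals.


Step 1: Compute the condition number.
kappa = L/mu = 142/2 = 71.0
Step 2: Compute the convergence rate.
r = 1 - 2/(kappa + 1) = 1 - 2*mu/(L + mu) = (L - mu)/(L + mu) = 140/144 = 0.9722


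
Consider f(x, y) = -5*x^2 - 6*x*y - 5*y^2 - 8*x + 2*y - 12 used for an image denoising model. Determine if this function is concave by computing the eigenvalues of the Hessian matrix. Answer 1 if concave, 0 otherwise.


The Hessian of f(x,y) = -5*x^2 - 6*x*y - 5*y^2 - 8*x + 2*y - 12 is:
H = [[-10, -6], [-6, -10]]
Trace = -10 - 10 = -20
Determinant = -10*-10 - (-6)^2 = 64
Discriminant = (-20)^2 - 4*64 = 144.0
Eigenvalues: lambda_1 = -16.0, lambda_2 = -4.0
The function is concave.

1


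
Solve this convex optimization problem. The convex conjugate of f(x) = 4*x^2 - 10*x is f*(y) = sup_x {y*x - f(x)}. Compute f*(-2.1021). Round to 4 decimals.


f*(y) = sup_x {y*x - a*x^2 - b*x} = sup_x {(y-b)*x - a*x^2}
FOC: (y - b) - 2a*x = 0 => x* = (y - b)/(2a)
x* = (-2.1021 + 10)/(2*4) = 0.9872
f*(-2.1021) = (y-b)^2/(4a) = (-2.1021 + 10)^2/(4*4)
= 62.3768/16 = 3.8986


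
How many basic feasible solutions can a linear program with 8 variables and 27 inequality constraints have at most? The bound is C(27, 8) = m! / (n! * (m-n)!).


Each vertex corresponds to some choice of n active constraints out of m, so the number of vertices is at most C(m, n) = m! / (n!(m-n)!).
m = 27, n = 8
Numerator: 27 * 26 * 25 * 24 * 23 * 22 * 21 * 20
Denominator: 8! = 40320
C(27, 8) = 2220075


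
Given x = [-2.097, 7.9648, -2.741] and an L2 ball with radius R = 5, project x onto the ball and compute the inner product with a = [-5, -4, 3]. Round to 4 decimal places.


Step 1: Compute ||x|| (intermediates to 6 decimals).
||x|| = sqrt((-2.097)^2 + 7.9648^2 + (-2.741)^2) = 8.680353
Step 2: Project.
Since ||x|| > R, scale = R/||x|| = 5/8.680353 = 0.576013, proj(x) = scale * x
proj(x) = [-1.207899, 4.587828, -1.578852]
Step 3: Dot product.
a^T * proj(x) = -5*(-1.207899) - 4*4.587828 + 3*(-1.578852) = -17.0484


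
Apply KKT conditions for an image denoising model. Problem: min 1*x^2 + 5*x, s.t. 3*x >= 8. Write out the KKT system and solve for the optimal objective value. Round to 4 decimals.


Step 1: Try lambda = 0 (constraint inactive).
x_unc = -5/(2*1) = -2.5
Check: 3*-2.5 = -7.5 < 8 -- violated!
Step 2: Constraint must be active: 3*x = 8
x* = 8/3 = 2.6667 (rounded; the exact value 8/3 is used below)
lambda = (2*1*(8/3) + 5)/3 = 3.4444
Step 3: Compute optimal value.
f(x*) = 1*(8/3)^2 + 5*(8/3) = 20.4444


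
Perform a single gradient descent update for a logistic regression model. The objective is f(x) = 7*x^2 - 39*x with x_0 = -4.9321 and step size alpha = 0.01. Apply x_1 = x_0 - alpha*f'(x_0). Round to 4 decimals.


We compute the gradient at x_0 and apply the update.
f'(x) = 14*x - 39
f'(-4.9321) = 14*-4.9321 - 39 = -108.0494
x_1 = -4.9321 - 0.01*-108.0494 = -3.8516


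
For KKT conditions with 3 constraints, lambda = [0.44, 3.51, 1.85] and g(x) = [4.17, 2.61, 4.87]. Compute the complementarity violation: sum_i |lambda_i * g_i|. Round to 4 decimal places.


KKT complementary slackness check:
lambda_1 * g_1 = 0.44 * 4.17 = 1.8348
lambda_2 * g_2 = 3.51 * 2.61 = 9.1611
lambda_3 * g_3 = 1.85 * 4.87 = 9.0095
Total violation = 1.8348 + 9.1611 + 9.0095 = 20.0054


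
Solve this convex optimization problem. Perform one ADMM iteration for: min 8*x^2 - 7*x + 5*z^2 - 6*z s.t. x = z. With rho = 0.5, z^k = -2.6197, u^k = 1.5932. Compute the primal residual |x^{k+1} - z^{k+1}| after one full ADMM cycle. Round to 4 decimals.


ADMM iteration with rho = 0.5, z^k = -2.6197, u^k = 1.5932
Step 1: x-update.
Minimize 8*x^2 - 7*x + (0.5/2)*(x + 2.6197 + 1.5932)^2
FOC: (2*8 + 0.5)*x = 7 + 0.5*(-2.6197 - 1.5932)
x^{k+1} = 0.2966
Step 2: z-update.
Minimize 5*z^2 - 6*z + (0.5/2)*(0.2966 - z + 1.5932)^2
FOC: (2*5 + 0.5)*z = 6 + 0.5*(0.2966 + 1.5932)
z^{k+1} = 0.6614
Step 3: u-update.
u^{k+1} = 1.5932 + 0.2966 - 0.6614 = 1.2284
Step 4: Primal residual = |0.2966 - 0.6614| = 0.3648


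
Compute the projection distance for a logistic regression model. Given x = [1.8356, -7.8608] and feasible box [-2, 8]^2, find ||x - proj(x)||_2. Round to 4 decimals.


Project each component onto [-2, 8].
clip(1.8356) = 1.8356, clip(-7.8608) = -2.0
Projection = [1.8356, -2.0]
Squared diffs: [0.0, 34.349]
Distance = sqrt(34.349) = 5.8608


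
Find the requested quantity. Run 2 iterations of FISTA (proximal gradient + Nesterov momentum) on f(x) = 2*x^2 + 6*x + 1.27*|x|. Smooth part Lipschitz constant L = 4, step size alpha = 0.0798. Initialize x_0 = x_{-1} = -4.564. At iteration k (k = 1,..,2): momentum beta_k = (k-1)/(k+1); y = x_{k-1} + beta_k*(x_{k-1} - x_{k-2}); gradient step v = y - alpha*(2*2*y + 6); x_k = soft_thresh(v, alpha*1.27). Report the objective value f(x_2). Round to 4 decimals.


FISTA on f(x) = 2*x^2 + 6*x + 1.27*|x|
L = 4, alpha = 0.0798
Iteration 1: beta = 0.0, y = -4.564 + 0.0*(-4.564 + 4.564) = -4.564
  grad(y) = -12.256, v = y - alpha*grad = -3.586
  prox(v) = soft_thresh(-3.586, 0.1013) = -3.4846
Iteration 2: beta = 0.3333, y = -3.4846 + 0.3333*(-3.4846 + 4.564) = -3.1248
  grad(y) = -6.4993, v = y - alpha*grad = -2.6062
  prox(v) = soft_thresh(-2.6062, 0.1013) = -2.5048
f(x_2) = 2*(-2.5048)^2 + 6*(-2.5048) + 1.27*|-2.5048| = 0.7006


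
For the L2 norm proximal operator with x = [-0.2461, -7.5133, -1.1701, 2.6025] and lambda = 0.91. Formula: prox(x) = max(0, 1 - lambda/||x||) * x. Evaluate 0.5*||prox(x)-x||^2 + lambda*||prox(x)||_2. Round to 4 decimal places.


Step 1: Compute ||x||.
||x|| = 8.0407
Step 2: Compute scaling factor.
scale = max(0, 1 - 0.91/8.0407) = 0.8868
Step 3: prox(x) = [-0.2182, -6.663, -1.0377, 2.308]
||prox(x)|| = 7.1307
Step 4: Proximal objective.
0.5*||prox-x||^2 = 0.4141
lambda*||prox|| = 6.4889
Total = 6.903


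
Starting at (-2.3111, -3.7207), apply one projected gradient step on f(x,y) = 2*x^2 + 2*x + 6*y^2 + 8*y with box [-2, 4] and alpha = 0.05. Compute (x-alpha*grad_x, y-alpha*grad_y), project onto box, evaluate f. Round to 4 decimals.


Step 1: Compute gradient at (-2.3111, -3.7207).
grad_x = 2*2*-2.3111 + 2 = -7.2444
grad_y = 2*6*-3.7207 + 8 = -36.6484
Step 2: Gradient step.
x_raw = -2.3111 - 0.05*-7.2444 = -1.9489
y_raw = -3.7207 - 0.05*-36.6484 = -1.8883
Step 3: Project onto [-2, 4].
x_proj = clip(-1.9489) = -1.9489
y_proj = clip(-1.8883) = -1.8883
Step 4: Evaluate f.
f(-1.9489, -1.8883) = 9.9859


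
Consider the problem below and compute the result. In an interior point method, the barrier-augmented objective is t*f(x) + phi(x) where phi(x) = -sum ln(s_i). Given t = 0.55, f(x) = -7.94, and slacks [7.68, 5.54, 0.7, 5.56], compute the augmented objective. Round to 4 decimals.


Step 1: Compute log-barrier.
ln values: [2.0386, 1.712, -0.3567, 1.7156]
phi = -(2.0386 + 1.712 - 0.3567 + 1.7156) = -5.1095
Step 2: Compute augmented objective.
t*f(x) = 0.55*-7.94 = -4.367
Total = -4.367 - 5.1095 = -9.4765


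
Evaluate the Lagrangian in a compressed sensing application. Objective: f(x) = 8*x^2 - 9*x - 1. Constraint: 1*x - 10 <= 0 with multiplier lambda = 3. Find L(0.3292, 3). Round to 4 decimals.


Step 1: Evaluate f(x).
f(0.3292) = 8*0.3292^2 - 9*0.3292 - 1 = -3.0958
Step 2: Evaluate g(x).
g(0.3292) = 1*0.3292 - 10 = -9.6708
Step 3: Compute Lagrangian.
L = -3.0958 + 3*-9.6708 = -32.1082


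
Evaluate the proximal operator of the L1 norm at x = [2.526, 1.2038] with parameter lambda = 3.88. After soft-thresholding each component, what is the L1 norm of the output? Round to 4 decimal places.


Soft-thresholding with lambda = 3.88:
prox(2.526) = sign(2.526)*max(|2.526| - 3.88, 0) = 0.0
prox(1.2038) = sign(1.2038)*max(|1.2038| - 3.88, 0) = 0.0
prox(x) = [0.0, 0.0]
||prox(x)||_1 = 0.0 + 0.0 = 0.0


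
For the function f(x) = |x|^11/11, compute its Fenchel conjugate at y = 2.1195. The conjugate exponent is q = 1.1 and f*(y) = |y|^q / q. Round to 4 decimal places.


The conjugate exponent q satisfies 1/p + 1/q = 1.
p = 11, so q = 11/(11 - 1) = 1.1
|y|^q = 2.1195^1.1 = 2.2848
f*(2.1195) = 2.2848 / 1.1 = 2.0771


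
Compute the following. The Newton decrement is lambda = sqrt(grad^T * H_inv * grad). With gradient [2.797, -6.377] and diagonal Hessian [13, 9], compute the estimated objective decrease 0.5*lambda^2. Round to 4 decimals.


Step 1: H is diagonal, so H^(-1) * g = [0.2152, -0.7086].
Step 2: g^T H^(-1) g = sum_i g_i^2 / H_ii
  = (2.797)^2/13 + (-6.377)^2/9
  = 0.6018 + 4.5185 = 5.1202
Step 3: Objective decrease = 0.5 * g^T H^(-1) g = 2.5601


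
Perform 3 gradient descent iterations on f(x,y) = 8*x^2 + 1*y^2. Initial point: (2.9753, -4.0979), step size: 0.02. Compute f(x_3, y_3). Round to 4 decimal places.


Gradient descent on f(x,y) = 8*x^2 + 1*y^2.
Starting point: (2.9753, -4.0979), alpha = 0.02
Step 1: grad_x = 2*8*2.9753 = 47.6048, grad_y = 2*1*-4.0979 = -8.1958
  x_1 = 2.9753 - 0.02*47.6048 = 2.0232
  y_1 = -4.0979 - 0.02*-8.1958 = -3.934
Step 2: grad_x = 2*8*2.0232 = 32.3713, grad_y = 2*1*-3.934 = -7.868
  x_2 = 2.0232 - 0.02*32.3713 = 1.3758
  y_2 = -3.934 - 0.02*-7.868 = -3.7766
Step 3: grad_x = 2*8*1.3758 = 22.0125, grad_y = 2*1*-3.7766 = -7.5532
  x_3 = 1.3758 - 0.02*22.0125 = 0.9355
  y_3 = -3.7766 - 0.02*-7.5532 = -3.6256
f(0.9355, -3.6256) = 8*0.9355^2 + 1*(-3.6256)^2 = 20.1464


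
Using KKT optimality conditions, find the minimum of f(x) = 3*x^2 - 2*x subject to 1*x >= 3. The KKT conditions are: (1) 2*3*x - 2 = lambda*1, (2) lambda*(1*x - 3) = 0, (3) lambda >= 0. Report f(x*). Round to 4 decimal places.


Step 1: Try lambda = 0 (constraint inactive).
x_unc = 2/(2*3) = 0.3333
Check: 1*0.3333 = 0.3333 < 3 -- violated!
Step 2: Constraint must be active: 1*x = 3
x* = 3/1 = 3.0
lambda = (2*3*3.0 - 2)/1 = 16.0
Step 3: Compute optimal value.
f(x*) = 3*3.0^2 - 2*3.0 = 21.0


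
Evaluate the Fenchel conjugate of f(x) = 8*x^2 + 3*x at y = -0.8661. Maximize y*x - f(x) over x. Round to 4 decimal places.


f*(y) = sup_x {y*x - a*x^2 - b*x} = sup_x {(y-b)*x - a*x^2}
FOC: (y - b) - 2a*x = 0 => x* = (y - b)/(2a)
x* = (-0.8661 - 3)/(2*8) = -0.2416
f*(-0.8661) = (y-b)^2/(4a) = (-0.8661 - 3)^2/(4*8)
= 14.9467/32 = 0.4671


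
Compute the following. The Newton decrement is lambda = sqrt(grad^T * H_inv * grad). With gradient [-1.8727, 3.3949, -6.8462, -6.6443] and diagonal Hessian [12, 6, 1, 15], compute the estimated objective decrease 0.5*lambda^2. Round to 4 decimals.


Step 1: H is diagonal, so H^(-1) * g = [-0.1561, 0.5658, -6.8462, -0.443].
Step 2: g^T H^(-1) g = sum_i g_i^2 / H_ii
  = (-1.8727)^2/12 + (3.3949)^2/6 + (-6.8462)^2/1 + (-6.6443)^2/15
  = 0.2923 + 1.9209 + 46.8705 + 2.9431 = 52.0267
Step 3: Objective decrease = 0.5 * g^T H^(-1) g = 26.0134


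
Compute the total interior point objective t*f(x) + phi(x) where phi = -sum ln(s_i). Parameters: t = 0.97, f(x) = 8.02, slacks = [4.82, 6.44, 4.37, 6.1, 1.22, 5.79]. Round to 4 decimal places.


Step 1: Compute log-barrier.
ln values: [1.5728, 1.8625, 1.4748, 1.8083, 0.1989, 1.7561]
phi = -(1.5728 + 1.8625 + 1.4748 + 1.8083 + 0.1989 + 1.7561) = -8.6733
Step 2: Compute augmented objective.
t*f(x) = 0.97*8.02 = 7.7794
Total = 7.7794 - 8.6733 = -0.8939


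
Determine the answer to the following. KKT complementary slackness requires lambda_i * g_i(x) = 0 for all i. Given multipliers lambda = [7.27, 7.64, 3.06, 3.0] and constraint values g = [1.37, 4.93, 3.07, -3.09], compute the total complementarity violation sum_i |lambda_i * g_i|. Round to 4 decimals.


KKT complementary slackness check:
lambda_1 * g_1 = 7.27 * 1.37 = 9.9599
lambda_2 * g_2 = 7.64 * 4.93 = 37.6652
lambda_3 * g_3 = 3.06 * 3.07 = 9.3942
lambda_4 * g_4 = 3.0 * -3.09 = -9.27
Total violation = 9.9599 + 37.6652 + 9.3942 + 9.27 = 66.2893


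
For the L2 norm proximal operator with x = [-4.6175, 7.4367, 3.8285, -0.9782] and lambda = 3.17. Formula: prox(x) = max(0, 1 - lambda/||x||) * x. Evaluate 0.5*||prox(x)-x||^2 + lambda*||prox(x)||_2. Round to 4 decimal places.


Step 1: Compute ||x||.
||x|| = 9.6042
Step 2: Compute scaling factor.
scale = max(0, 1 - 3.17/9.6042) = 0.6699
Step 3: prox(x) = [-3.0934, 4.9821, 2.5648, -0.6553]
||prox(x)|| = 6.4342
Step 4: Proximal objective.
0.5*||prox-x||^2 = 5.0245
lambda*||prox|| = 20.3964
Total = 25.4208


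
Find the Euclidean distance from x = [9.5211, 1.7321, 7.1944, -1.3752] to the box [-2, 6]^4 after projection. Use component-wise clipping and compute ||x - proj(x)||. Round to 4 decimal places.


Project each component onto [-2, 6].
clip(9.5211) = 6.0, clip(1.7321) = 1.7321, clip(7.1944) = 6.0, clip(-1.3752) = -1.3752
Projection = [6.0, 1.7321, 6.0, -1.3752]
Squared diffs: [12.3981, 0.0, 1.4266, 0.0]
Distance = sqrt(13.8247) = 3.7182


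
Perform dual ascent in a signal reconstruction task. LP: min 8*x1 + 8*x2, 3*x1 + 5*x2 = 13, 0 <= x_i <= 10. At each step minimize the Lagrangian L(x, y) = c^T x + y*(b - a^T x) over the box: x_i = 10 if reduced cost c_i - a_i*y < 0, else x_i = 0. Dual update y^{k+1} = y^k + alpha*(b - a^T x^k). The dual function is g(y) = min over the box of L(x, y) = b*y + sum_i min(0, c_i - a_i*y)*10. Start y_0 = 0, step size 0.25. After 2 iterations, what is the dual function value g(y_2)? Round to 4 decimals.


Dual ascent for LP: min 8*x1 + 8*x2, 3*x1 + 5*x2 = 13, 0 <= x_i <= 10
Step 1: y^k = 0.0, reduced costs: (8.0, 8.0)
  x^k = (0.0, 0.0), subgradient = b - a^T x = 13.0
  y^{k+1} = 0.0 + 0.25*13.0 = 3.25
Step 2: y^k = 3.25, reduced costs: (-1.75, -8.25)
  x^k = (10.0, 10.0), subgradient = b - a^T x = -67.0
  y^{k+1} = 3.25 + 0.25*-67.0 = -13.5
Dual objective at y_2 = -13.5: reduced costs (48.5, 75.5), box minimizer x = (0.0, 0.0)
g(y_2) = b*y + (c1 - a1*y)*x1 + (c2 - a2*y)*x2 = 13*(-13.5) + 48.5*0.0 + 75.5*0.0 = -175.5 + 0.0 + 0.0 = -175.5


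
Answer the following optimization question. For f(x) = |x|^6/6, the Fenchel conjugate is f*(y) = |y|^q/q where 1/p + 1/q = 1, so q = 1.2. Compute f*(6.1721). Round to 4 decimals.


The conjugate exponent q satisfies 1/p + 1/q = 1.
p = 6, so q = 6/(6 - 1) = 1.2
|y|^q = 6.1721^1.2 = 8.8822
f*(6.1721) = 8.8822 / 1.2 = 7.4018


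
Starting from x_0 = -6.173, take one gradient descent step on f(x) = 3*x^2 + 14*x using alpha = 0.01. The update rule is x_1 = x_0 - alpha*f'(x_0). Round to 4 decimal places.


We compute the gradient at x_0 and apply the update.
f'(x) = 6*x + 14
f'(-6.173) = 6*-6.173 + 14 = -23.038
x_1 = -6.173 - 0.01*-23.038 = -5.9426


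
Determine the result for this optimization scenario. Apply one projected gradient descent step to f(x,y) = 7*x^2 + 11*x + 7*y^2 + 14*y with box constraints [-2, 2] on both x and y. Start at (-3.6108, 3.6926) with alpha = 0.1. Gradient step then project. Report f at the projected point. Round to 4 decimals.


Step 1: Compute gradient at (-3.6108, 3.6926).
grad_x = 2*7*-3.6108 + 11 = -39.5512
grad_y = 2*7*3.6926 + 14 = 65.6964
Step 2: Gradient step.
x_raw = -3.6108 - 0.1*-39.5512 = 0.3443
y_raw = 3.6926 - 0.1*65.6964 = -2.877
Step 3: Project onto [-2, 2].
x_proj = clip(0.3443) = 0.3443
y_proj = clip(-2.877) = -2.0
Step 4: Evaluate f.
f(0.3443, -2.0) = 4.6174


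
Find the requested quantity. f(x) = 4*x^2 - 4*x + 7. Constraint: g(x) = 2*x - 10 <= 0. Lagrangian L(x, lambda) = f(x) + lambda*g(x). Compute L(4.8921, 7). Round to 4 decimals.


Step 1: Evaluate f(x).
f(4.8921) = 4*4.8921^2 - 4*4.8921 + 7 = 83.1622
Step 2: Evaluate g(x).
g(4.8921) = 2*4.8921 - 10 = -0.2158
Step 3: Compute Lagrangian.
L = 83.1622 + 7*-0.2158 = 81.6516


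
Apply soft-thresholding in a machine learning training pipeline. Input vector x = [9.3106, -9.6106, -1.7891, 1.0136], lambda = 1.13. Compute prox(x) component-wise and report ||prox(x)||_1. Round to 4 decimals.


Soft-thresholding with lambda = 1.13:
prox(9.3106) = sign(9.3106)*max(|9.3106| - 1.13, 0) = 8.1806
prox(-9.6106) = sign(-9.6106)*max(|-9.6106| - 1.13, 0) = -8.4806
prox(-1.7891) = sign(-1.7891)*max(|-1.7891| - 1.13, 0) = -0.6591
prox(1.0136) = sign(1.0136)*max(|1.0136| - 1.13, 0) = 0.0
prox(x) = [8.1806, -8.4806, -0.6591, 0.0]
||prox(x)||_1 = 8.1806 + 8.4806 + 0.6591 + 0.0 = 17.3203


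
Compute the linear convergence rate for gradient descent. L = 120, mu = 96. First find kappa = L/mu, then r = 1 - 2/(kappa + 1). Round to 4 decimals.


Step 1: Compute the condition number.
kappa = L/mu = 120/96 = 1.25
Step 2: Compute the convergence rate.
r = 1 - 2/(kappa + 1) = 1 - 2*mu/(L + mu) = (L - mu)/(L + mu) = 24/216 = 0.1111


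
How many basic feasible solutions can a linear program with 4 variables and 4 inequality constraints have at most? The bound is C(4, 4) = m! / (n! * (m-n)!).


Each vertex corresponds to some choice of n active constraints out of m, so the number of vertices is at most C(m, n) = m! / (n!(m-n)!).
m = 4, n = 4
Numerator: 4 * 3 * 2 * 1
Denominator: 4! = 24
C(4, 4) = 1


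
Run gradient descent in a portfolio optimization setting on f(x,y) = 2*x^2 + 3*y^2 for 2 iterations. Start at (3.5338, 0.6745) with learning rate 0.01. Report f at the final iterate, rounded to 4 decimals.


Gradient descent on f(x,y) = 2*x^2 + 3*y^2.
Starting point: (3.5338, 0.6745), alpha = 0.01
Step 1: grad_x = 2*2*3.5338 = 14.1352, grad_y = 2*3*0.6745 = 4.047
  x_1 = 3.5338 - 0.01*14.1352 = 3.3924
  y_1 = 0.6745 - 0.01*4.047 = 0.634
Step 2: grad_x = 2*2*3.3924 = 13.5698, grad_y = 2*3*0.634 = 3.8042
  x_2 = 3.3924 - 0.01*13.5698 = 3.2568
  y_2 = 0.634 - 0.01*3.8042 = 0.596
f(3.2568, 0.596) = 2*3.2568^2 + 3*0.596^2 = 22.2784


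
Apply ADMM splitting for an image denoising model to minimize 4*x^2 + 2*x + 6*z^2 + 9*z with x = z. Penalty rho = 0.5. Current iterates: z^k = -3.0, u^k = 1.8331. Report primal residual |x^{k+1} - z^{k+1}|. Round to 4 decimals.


ADMM iteration with rho = 0.5, z^k = -3.0, u^k = 1.8331
Step 1: x-update.
Minimize 4*x^2 + 2*x + (0.5/2)*(x + 3.0 + 1.8331)^2
FOC: (2*4 + 0.5)*x = -2 + 0.5*(-3.0 - 1.8331)
x^{k+1} = -0.5196
Step 2: z-update.
Minimize 6*z^2 + 9*z + (0.5/2)*(-0.5196 - z + 1.8331)^2
FOC: (2*6 + 0.5)*z = -9 + 0.5*(-0.5196 + 1.8331)
z^{k+1} = -0.6675
Step 3: u-update.
u^{k+1} = 1.8331 - 0.5196 + 0.6675 = 1.981
Step 4: Primal residual = |-0.5196 + 0.6675| = 0.1479


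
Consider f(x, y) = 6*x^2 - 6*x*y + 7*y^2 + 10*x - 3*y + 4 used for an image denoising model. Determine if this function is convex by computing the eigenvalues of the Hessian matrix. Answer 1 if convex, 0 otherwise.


The Hessian of f(x,y) = 6*x^2 - 6*x*y + 7*y^2 + 10*x - 3*y + 4 is:
H = [[12, -6], [-6, 14]]
Trace = 12 + 14 = 26
Determinant = 12*14 - (-6)^2 = 132
Discriminant = (26)^2 - 4*132 = 148.0
Eigenvalues: lambda_1 = 6.9172, lambda_2 = 19.0828
The function is convex.

1


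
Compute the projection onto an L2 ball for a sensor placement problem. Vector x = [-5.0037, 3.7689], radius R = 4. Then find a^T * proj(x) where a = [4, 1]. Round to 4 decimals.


Step 1: Compute ||x|| (intermediates to 6 decimals).
||x|| = sqrt((-5.0037)^2 + 3.7689^2) = 6.264313
Step 2: Project.
Since ||x|| > R, scale = R/||x|| = 4/6.264313 = 0.638538, proj(x) = scale * x
proj(x) = [-3.195053, 2.406586]
Step 3: Dot product.
a^T * proj(x) = 4*(-3.195053) + 1*2.406586 = -10.3736


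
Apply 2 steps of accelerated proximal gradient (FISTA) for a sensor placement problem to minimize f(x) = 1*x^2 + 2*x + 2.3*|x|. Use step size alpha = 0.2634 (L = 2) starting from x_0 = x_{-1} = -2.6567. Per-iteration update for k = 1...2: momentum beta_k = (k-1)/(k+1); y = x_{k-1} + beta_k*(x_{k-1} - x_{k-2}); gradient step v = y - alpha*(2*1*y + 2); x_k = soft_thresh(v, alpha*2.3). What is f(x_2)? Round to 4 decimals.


FISTA on f(x) = 1*x^2 + 2*x + 2.3*|x|
L = 2, alpha = 0.2634
Iteration 1: beta = 0.0, y = -2.6567 + 0.0*(-2.6567 + 2.6567) = -2.6567
  grad(y) = -3.3134, v = y - alpha*grad = -1.784
  prox(v) = soft_thresh(-1.784, 0.6058) = -1.1781
Iteration 2: beta = 0.3333, y = -1.1781 + 0.3333*(-1.1781 + 2.6567) = -0.6853
  grad(y) = 0.6295, v = y - alpha*grad = -0.8511
  prox(v) = soft_thresh(-0.8511, 0.6058) = -0.2453
f(x_2) = 1*(-0.2453)^2 + 2*(-0.2453) + 2.3*|-0.2453| = 0.1337


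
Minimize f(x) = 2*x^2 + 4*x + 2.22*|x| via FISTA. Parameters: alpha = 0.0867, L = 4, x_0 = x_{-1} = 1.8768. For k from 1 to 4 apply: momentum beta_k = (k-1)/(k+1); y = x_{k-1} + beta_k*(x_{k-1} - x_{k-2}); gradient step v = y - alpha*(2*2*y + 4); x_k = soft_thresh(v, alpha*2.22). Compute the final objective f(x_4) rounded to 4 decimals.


FISTA on f(x) = 2*x^2 + 4*x + 2.22*|x|
L = 4, alpha = 0.0867
Iteration 1: beta = 0.0, y = 1.8768 + 0.0*(1.8768 - 1.8768) = 1.8768
  grad(y) = 11.5072, v = y - alpha*grad = 0.8791
  prox(v) = soft_thresh(0.8791, 0.1925) = 0.6867
Iteration 2: beta = 0.3333, y = 0.6867 + 0.3333*(0.6867 - 1.8768) = 0.2899
  grad(y) = 5.1597, v = y - alpha*grad = -0.1574
  prox(v) = soft_thresh(-0.1574, 0.1925) = 0.0
Iteration 3: beta = 0.5, y = 0.0 + 0.5*(0.0 - 0.6867) = -0.3433
  grad(y) = 2.6267, v = y - alpha*grad = -0.5711
  prox(v) = soft_thresh(-0.5711, 0.1925) = -0.3786
Iteration 4: beta = 0.6, y = -0.3786 + 0.6*(-0.3786 - 0.0) = -0.6057
  grad(y) = 1.577, v = y - alpha*grad = -0.7425
  prox(v) = soft_thresh(-0.7425, 0.1925) = -0.55
f(x_4) = 2*(-0.55)^2 + 4*(-0.55) + 2.22*|-0.55| = -0.374


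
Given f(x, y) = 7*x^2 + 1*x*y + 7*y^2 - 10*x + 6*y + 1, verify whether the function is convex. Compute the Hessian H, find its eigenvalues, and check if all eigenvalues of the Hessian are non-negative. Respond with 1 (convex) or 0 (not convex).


The Hessian of f(x,y) = 7*x^2 + 1*x*y + 7*y^2 - 10*x + 6*y + 1 is:
H = [[14, 1], [1, 14]]
Trace = 14 + 14 = 28
Determinant = 14*14 - (1)^2 = 195
Discriminant = (28)^2 - 4*195 = 4.0
Eigenvalues: lambda_1 = 13.0, lambda_2 = 15.0
The function is convex.

1


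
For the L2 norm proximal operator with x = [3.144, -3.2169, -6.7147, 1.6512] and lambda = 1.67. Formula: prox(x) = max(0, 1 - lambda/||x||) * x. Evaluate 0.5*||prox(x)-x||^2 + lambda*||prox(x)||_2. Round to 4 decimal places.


Step 1: Compute ||x||.
||x|| = 8.2491
Step 2: Compute scaling factor.
scale = max(0, 1 - 1.67/8.2491) = 0.7976
Step 3: prox(x) = [2.5075, -2.5656, -5.3553, 1.3169]
||prox(x)|| = 6.5791
Step 4: Proximal objective.
0.5*||prox-x||^2 = 1.3945
lambda*||prox|| = 10.9871
Total = 12.3815


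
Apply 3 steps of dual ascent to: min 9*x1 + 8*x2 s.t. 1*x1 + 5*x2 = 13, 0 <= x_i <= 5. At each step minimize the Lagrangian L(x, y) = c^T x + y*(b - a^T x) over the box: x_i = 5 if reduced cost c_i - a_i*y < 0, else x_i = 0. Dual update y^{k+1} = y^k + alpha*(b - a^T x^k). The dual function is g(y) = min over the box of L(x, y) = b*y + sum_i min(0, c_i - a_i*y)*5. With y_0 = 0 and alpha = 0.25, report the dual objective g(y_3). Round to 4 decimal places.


Dual ascent for LP: min 9*x1 + 8*x2, 1*x1 + 5*x2 = 13, 0 <= x_i <= 5
Step 1: y^k = 0.0, reduced costs: (9.0, 8.0)
  x^k = (0.0, 0.0), subgradient = b - a^T x = 13.0
  y^{k+1} = 0.0 + 0.25*13.0 = 3.25
Step 2: y^k = 3.25, reduced costs: (5.75, -8.25)
  x^k = (0.0, 5.0), subgradient = b - a^T x = -12.0
  y^{k+1} = 3.25 + 0.25*-12.0 = 0.25
Step 3: y^k = 0.25, reduced costs: (8.75, 6.75)
  x^k = (0.0, 0.0), subgradient = b - a^T x = 13.0
  y^{k+1} = 0.25 + 0.25*13.0 = 3.5
Dual objective at y_3 = 3.5: reduced costs (5.5, -9.5), box minimizer x = (0.0, 5.0)
g(y_3) = b*y + (c1 - a1*y)*x1 + (c2 - a2*y)*x2 = 13*3.5 + 5.5*0.0 + (-9.5)*5.0 = 45.5 + 0.0 - 47.5 = -2.0


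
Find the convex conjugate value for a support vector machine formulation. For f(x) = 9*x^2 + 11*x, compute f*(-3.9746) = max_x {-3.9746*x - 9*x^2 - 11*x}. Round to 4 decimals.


f*(y) = sup_x {y*x - a*x^2 - b*x} = sup_x {(y-b)*x - a*x^2}
FOC: (y - b) - 2a*x = 0 => x* = (y - b)/(2a)
x* = (-3.9746 - 11)/(2*9) = -0.8319
f*(-3.9746) = (y-b)^2/(4a) = (-3.9746 - 11)^2/(4*9)
= 224.2386/36 = 6.2289


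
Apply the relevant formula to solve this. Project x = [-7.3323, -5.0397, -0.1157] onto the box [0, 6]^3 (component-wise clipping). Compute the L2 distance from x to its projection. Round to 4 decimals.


Project each component onto [0, 6].
clip(-7.3323) = 0.0, clip(-5.0397) = 0.0, clip(-0.1157) = 0.0
Projection = [0.0, 0.0, 0.0]
Squared diffs: [53.7626, 25.3986, 0.0134]
Distance = sqrt(79.1746) = 8.898


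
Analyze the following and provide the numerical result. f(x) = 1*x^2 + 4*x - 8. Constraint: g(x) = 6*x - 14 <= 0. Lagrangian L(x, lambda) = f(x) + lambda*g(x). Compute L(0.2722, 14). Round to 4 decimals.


Step 1: Evaluate f(x).
f(0.2722) = 1*0.2722^2 + 4*0.2722 - 8 = -6.8371
Step 2: Evaluate g(x).
g(0.2722) = 6*0.2722 - 14 = -12.3668
Step 3: Compute Lagrangian.
L = -6.8371 + 14*-12.3668 = -179.9723


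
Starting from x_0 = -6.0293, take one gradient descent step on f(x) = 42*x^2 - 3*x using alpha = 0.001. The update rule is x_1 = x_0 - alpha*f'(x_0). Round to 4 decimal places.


We compute the gradient at x_0 and apply the update.
f'(x) = 84*x - 3
f'(-6.0293) = 84*-6.0293 - 3 = -509.4612
x_1 = -6.0293 - 0.001*-509.4612 = -5.5198


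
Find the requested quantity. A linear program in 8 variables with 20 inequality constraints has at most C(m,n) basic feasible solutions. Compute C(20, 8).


Each vertex corresponds to some choice of n active constraints out of m, so the number of vertices is at most C(m, n) = m! / (n!(m-n)!).
m = 20, n = 8
Numerator: 20 * 19 * 18 * 17 * 16 * 15 * 14 * 13
Denominator: 8! = 40320
C(20, 8) = 125970


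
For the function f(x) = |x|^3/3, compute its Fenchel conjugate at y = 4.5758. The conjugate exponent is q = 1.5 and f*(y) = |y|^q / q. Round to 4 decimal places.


The conjugate exponent q satisfies 1/p + 1/q = 1.
p = 3, so q = 3/(3 - 1) = 1.5
|y|^q = 4.5758^1.5 = 9.7881
f*(4.5758) = 9.7881 / 1.5 = 6.5254


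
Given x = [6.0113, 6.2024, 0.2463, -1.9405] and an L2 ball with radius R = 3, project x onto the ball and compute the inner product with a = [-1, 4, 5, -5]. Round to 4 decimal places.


Step 1: Compute ||x|| (intermediates to 6 decimals).
||x|| = sqrt(6.0113^2 + 6.2024^2 + 0.2463^2 + (-1.9405)^2) = 8.856167
Step 2: Project.
Since ||x|| > R, scale = R/||x|| = 3/8.856167 = 0.338747, proj(x) = scale * x
proj(x) = [2.03631, 2.101044, 0.083433, -0.657339]
Step 3: Dot product.
a^T * proj(x) = -1*2.03631 + 4*2.101044 + 5*0.083433 - 5*(-0.657339) = 10.0717


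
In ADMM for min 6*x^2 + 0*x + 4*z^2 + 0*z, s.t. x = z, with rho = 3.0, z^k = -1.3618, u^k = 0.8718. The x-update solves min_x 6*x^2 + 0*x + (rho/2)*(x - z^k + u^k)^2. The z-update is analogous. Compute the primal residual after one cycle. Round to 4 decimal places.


ADMM iteration with rho = 3.0, z^k = -1.3618, u^k = 0.8718
Step 1: x-update.
Minimize 6*x^2 + 0*x + (3.0/2)*(x + 1.3618 + 0.8718)^2
FOC: (2*6 + 3.0)*x = 0 + 3.0*(-1.3618 - 0.8718)
x^{k+1} = -0.4467
Step 2: z-update.
Minimize 4*z^2 + 0*z + (3.0/2)*(-0.4467 - z + 0.8718)^2
FOC: (2*4 + 3.0)*z = 0 + 3.0*(-0.4467 + 0.8718)
z^{k+1} = 0.1159
Step 3: u-update.
u^{k+1} = 0.8718 - 0.4467 - 0.1159 = 0.3091
Step 4: Primal residual = |-0.4467 - 0.1159| = 0.5627


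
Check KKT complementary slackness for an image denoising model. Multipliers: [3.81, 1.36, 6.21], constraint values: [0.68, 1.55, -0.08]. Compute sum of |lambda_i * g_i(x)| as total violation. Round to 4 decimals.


KKT complementary slackness check:
lambda_1 * g_1 = 3.81 * 0.68 = 2.5908
lambda_2 * g_2 = 1.36 * 1.55 = 2.108
lambda_3 * g_3 = 6.21 * -0.08 = -0.4968
Total violation = 2.5908 + 2.108 + 0.4968 = 5.1956


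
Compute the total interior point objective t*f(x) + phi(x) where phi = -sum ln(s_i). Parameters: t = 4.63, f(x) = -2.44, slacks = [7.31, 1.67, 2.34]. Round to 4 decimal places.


Step 1: Compute log-barrier.
ln values: [1.9892, 0.5128, 0.8502]
phi = -(1.9892 + 0.5128 + 0.8502) = -3.3522
Step 2: Compute augmented objective.
t*f(x) = 4.63*-2.44 = -11.2972
Total = -11.2972 - 3.3522 = -14.6494


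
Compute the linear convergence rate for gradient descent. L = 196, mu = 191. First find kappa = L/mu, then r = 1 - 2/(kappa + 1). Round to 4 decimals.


Step 1: Compute the condition number.
kappa = L/mu = 196/191 = 1.0262
Step 2: Compute the convergence rate.
r = 1 - 2/(kappa + 1) = 1 - 2*mu/(L + mu) = (L - mu)/(L + mu) = 5/387 = 0.0129


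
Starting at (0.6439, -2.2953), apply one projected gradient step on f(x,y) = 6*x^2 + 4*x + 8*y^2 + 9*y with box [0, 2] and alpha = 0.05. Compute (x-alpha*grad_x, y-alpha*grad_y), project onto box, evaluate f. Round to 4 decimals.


Step 1: Compute gradient at (0.6439, -2.2953).
grad_x = 2*6*0.6439 + 4 = 11.7268
grad_y = 2*8*-2.2953 + 9 = -27.7248
Step 2: Gradient step.
x_raw = 0.6439 - 0.05*11.7268 = 0.0576
y_raw = -2.2953 - 0.05*-27.7248 = -0.9091
Step 3: Project onto [0, 2].
x_proj = clip(0.0576) = 0.0576
y_proj = clip(-0.9091) = 0.0
Step 4: Evaluate f.
f(0.0576, 0.0) = 0.2501


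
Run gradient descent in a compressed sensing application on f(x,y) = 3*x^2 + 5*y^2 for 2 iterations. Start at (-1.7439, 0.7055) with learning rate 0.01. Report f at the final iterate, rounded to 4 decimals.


Gradient descent on f(x,y) = 3*x^2 + 5*y^2.
Starting point: (-1.7439, 0.7055), alpha = 0.01
Step 1: grad_x = 2*3*-1.7439 = -10.4634, grad_y = 2*5*0.7055 = 7.055
  x_1 = -1.7439 - 0.01*-10.4634 = -1.6393
  y_1 = 0.7055 - 0.01*7.055 = 0.635
Step 2: grad_x = 2*3*-1.6393 = -9.8356, grad_y = 2*5*0.635 = 6.3495
  x_2 = -1.6393 - 0.01*-9.8356 = -1.5409
  y_2 = 0.635 - 0.01*6.3495 = 0.5715
f(-1.5409, 0.5715) = 3*(-1.5409)^2 + 5*0.5715^2 = 8.756


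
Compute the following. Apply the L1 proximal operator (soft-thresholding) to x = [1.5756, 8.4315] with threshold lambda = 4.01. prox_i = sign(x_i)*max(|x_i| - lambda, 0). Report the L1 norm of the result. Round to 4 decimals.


Soft-thresholding with lambda = 4.01:
prox(1.5756) = sign(1.5756)*max(|1.5756| - 4.01, 0) = 0.0
prox(8.4315) = sign(8.4315)*max(|8.4315| - 4.01, 0) = 4.4215
prox(x) = [0.0, 4.4215]
||prox(x)||_1 = 0.0 + 4.4215 = 4.4215


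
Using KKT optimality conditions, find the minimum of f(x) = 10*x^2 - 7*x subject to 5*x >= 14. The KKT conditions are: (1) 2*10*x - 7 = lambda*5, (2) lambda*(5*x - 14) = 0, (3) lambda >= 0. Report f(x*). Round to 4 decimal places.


Step 1: Try lambda = 0 (constraint inactive).
x_unc = 7/(2*10) = 0.35
Check: 5*0.35 = 1.75 < 14 -- violated!
Step 2: Constraint must be active: 5*x = 14
x* = 14/5 = 2.8
lambda = (2*10*2.8 - 7)/5 = 9.8
Step 3: Compute optimal value.
f(x*) = 10*2.8^2 - 7*2.8 = 58.8


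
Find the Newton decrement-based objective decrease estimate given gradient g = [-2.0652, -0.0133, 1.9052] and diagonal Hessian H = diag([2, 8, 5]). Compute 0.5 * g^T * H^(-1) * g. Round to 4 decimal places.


Step 1: H is diagonal, so H^(-1) * g = [-1.0326, -0.0017, 0.381].
Step 2: g^T H^(-1) g = sum_i g_i^2 / H_ii
  = (-2.0652)^2/2 + (-0.0133)^2/8 + (1.9052)^2/5
  = 2.1325 + 0.0 + 0.726 = 2.8585
Step 3: Objective decrease = 0.5 * g^T H^(-1) g = 1.4293


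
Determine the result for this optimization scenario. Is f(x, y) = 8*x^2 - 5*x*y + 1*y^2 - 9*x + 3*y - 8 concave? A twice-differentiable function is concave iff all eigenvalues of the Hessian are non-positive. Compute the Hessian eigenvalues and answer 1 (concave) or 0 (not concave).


The Hessian of f(x,y) = 8*x^2 - 5*x*y + 1*y^2 - 9*x + 3*y - 8 is:
H = [[16, -5], [-5, 2]]
Trace = 16 + 2 = 18
Determinant = 16*2 - (-5)^2 = 7
Discriminant = (18)^2 - 4*7 = 296.0
Eigenvalues: lambda_1 = 0.3977, lambda_2 = 17.6023
The function is not concave.

0


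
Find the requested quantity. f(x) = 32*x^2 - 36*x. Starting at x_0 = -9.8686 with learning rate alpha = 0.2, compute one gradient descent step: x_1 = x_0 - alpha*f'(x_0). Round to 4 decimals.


We compute the gradient at x_0 and apply the update.
f'(x) = 64*x - 36
f'(-9.8686) = 64*-9.8686 - 36 = -667.5904
x_1 = -9.8686 - 0.2*-667.5904 = 123.6495


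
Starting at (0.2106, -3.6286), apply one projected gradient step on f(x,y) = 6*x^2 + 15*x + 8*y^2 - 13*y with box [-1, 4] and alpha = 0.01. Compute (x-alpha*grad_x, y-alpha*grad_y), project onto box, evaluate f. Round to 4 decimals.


Step 1: Compute gradient at (0.2106, -3.6286).
grad_x = 2*6*0.2106 + 15 = 17.5272
grad_y = 2*8*-3.6286 - 13 = -71.0576
Step 2: Gradient step.
x_raw = 0.2106 - 0.01*17.5272 = 0.0353
y_raw = -3.6286 - 0.01*-71.0576 = -2.918
Step 3: Project onto [-1, 4].
x_proj = clip(0.0353) = 0.0353
y_proj = clip(-2.918) = -1.0
Step 4: Evaluate f.
f(0.0353, -1.0) = 21.5374


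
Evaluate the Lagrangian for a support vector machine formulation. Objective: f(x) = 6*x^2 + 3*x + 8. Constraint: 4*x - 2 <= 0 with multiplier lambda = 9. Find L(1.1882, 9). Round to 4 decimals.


Step 1: Evaluate f(x).
f(1.1882) = 6*1.1882^2 + 3*1.1882 + 8 = 20.0355
Step 2: Evaluate g(x).
g(1.1882) = 4*1.1882 - 2 = 2.7528
Step 3: Compute Lagrangian.
L = 20.0355 + 9*2.7528 = 44.8107


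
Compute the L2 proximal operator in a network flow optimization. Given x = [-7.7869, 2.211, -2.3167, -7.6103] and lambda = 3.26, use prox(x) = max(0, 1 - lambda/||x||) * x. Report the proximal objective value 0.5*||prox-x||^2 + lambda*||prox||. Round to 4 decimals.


Step 1: Compute ||x||.
||x|| = 11.3494
Step 2: Compute scaling factor.
scale = max(0, 1 - 3.26/11.3494) = 0.7128
Step 3: prox(x) = [-5.5502, 1.5759, -1.6512, -5.4243]
||prox(x)|| = 8.0894
Step 4: Proximal objective.
0.5*||prox-x||^2 = 5.3138
lambda*||prox|| = 26.3714
Total = 31.6851
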